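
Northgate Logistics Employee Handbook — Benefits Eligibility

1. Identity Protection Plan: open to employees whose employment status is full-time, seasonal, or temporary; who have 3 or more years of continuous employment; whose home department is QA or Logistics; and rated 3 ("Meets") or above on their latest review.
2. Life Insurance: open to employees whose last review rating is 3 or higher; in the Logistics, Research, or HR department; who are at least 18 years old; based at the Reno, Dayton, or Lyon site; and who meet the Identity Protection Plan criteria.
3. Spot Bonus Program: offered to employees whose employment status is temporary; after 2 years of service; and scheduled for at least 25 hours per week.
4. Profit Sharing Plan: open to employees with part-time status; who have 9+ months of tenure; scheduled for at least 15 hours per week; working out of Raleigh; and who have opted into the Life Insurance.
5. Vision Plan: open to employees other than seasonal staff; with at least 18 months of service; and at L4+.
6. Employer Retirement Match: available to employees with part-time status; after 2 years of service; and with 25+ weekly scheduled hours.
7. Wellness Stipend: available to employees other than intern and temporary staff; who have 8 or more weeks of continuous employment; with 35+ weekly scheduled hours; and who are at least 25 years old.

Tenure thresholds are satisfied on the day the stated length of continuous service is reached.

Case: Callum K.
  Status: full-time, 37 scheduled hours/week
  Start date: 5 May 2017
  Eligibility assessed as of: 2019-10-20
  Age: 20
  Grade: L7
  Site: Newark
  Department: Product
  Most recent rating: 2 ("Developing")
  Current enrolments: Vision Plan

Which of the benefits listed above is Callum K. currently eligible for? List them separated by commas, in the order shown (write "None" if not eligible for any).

Vision Plan

Service from 5 May 2017 to 2019-10-20: 898 days.
Identity Protection Plan — status full-time ✓; service 898 days < 3 years (≈1095 days) ✗ → not eligible.
Life Insurance — rating 2 < 3 ✗ → not eligible.
Spot Bonus Program — status full-time ✗ (requires temporary) → not eligible.
Profit Sharing Plan — status full-time ✗ (requires part-time) → not eligible.
Vision Plan — status full-time ✓ (not excluded); service 898 days ≥ 18 months (≈540 days) ✓; grade L7 ≥ L4 ✓ → eligible.
Employer Retirement Match — status full-time ✗ (requires part-time) → not eligible.
Wellness Stipend — status full-time ✓ (not excluded); service 898 days ≥ 8 weeks (≈56 days) ✓; 37 hrs/wk ≥ 35 ✓; age 20 < 25 ✗ → not eligible.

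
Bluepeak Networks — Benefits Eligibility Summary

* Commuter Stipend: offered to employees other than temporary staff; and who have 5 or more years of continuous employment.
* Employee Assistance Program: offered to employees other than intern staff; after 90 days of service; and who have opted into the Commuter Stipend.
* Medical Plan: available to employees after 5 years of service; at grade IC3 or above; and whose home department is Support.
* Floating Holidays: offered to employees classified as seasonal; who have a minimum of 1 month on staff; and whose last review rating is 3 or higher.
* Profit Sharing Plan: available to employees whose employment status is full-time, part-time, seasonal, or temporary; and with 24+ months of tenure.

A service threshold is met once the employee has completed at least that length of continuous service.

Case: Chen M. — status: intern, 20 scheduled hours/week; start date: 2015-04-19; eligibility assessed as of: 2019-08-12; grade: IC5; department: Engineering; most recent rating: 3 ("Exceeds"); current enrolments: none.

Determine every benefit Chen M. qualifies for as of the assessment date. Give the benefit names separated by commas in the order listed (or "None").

Service from 2015-04-19 to 2019-08-12: 1576 days.
Commuter Stipend — status intern ✓ (not excluded); service 1576 days < 5 years (≈1825 days) ✗ → not eligible.
Employee Assistance Program — status intern ✗ (excluded) → not eligible.
Medical Plan — service 1576 days < 5 years (≈1825 days) ✗ → not eligible.
Floating Holidays — status intern ✗ (requires seasonal) → not eligible.
Profit Sharing Plan — status intern ✗ (requires full-time, part-time, seasonal, or temporary) → not eligible.

None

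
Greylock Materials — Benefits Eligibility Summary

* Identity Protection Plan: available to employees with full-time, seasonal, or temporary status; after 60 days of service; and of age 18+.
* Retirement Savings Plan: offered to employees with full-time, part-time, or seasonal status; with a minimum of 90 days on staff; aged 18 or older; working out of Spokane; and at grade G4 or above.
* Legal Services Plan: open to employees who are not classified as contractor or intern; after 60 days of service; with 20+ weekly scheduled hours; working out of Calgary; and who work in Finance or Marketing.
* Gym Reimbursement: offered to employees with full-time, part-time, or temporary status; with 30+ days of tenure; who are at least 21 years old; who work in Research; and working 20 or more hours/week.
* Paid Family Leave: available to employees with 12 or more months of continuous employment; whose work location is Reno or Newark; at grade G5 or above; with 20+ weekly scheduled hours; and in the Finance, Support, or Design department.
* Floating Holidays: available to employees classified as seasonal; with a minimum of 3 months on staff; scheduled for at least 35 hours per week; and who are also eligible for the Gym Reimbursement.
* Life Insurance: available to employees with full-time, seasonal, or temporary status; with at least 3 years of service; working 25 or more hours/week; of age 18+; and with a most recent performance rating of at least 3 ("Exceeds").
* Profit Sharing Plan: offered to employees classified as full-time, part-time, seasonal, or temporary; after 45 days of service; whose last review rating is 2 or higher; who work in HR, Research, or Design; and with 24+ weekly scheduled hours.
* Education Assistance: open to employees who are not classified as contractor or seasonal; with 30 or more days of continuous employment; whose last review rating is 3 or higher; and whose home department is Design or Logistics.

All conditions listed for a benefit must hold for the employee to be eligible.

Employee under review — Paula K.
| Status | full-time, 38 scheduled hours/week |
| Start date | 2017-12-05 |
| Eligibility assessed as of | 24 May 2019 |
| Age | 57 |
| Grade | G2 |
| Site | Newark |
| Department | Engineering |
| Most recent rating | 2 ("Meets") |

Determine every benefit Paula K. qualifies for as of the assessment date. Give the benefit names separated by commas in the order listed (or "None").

Identity Protection Plan

Service from 2017-12-05 to 24 May 2019: 535 days.
Identity Protection Plan — status full-time ✓; service 535 days ≥ 60 days ✓; age 57 ≥ 18 ✓ → eligible.
Retirement Savings Plan — status full-time ✓; service 535 days ≥ 90 days ✓; age 57 ≥ 18 ✓; site Newark ✗ (not Spokane) → not eligible.
Legal Services Plan — status full-time ✓ (not excluded); service 535 days ≥ 60 days ✓; 38 hrs/wk ≥ 20 ✓; site Newark ✗ (not Calgary) → not eligible.
Gym Reimbursement — status full-time ✓; service 535 days ≥ 30 days ✓; age 57 ≥ 21 ✓; dept Engineering ✗ → not eligible.
Paid Family Leave — service 535 days ≥ 12 months (≈360 days) ✓; site Newark ✓; grade G2 < G5 ✗ → not eligible.
Floating Holidays — status full-time ✗ (requires seasonal) → not eligible.
Life Insurance — status full-time ✓; service 535 days < 3 years (≈1095 days) ✗ → not eligible.
Profit Sharing Plan — status full-time ✓; service 535 days ≥ 45 days ✓; rating 2 ≥ 2 ✓; dept Engineering ✗ → not eligible.
Education Assistance — status full-time ✓ (not excluded); service 535 days ≥ 30 days ✓; rating 2 < 3 ✗ → not eligible.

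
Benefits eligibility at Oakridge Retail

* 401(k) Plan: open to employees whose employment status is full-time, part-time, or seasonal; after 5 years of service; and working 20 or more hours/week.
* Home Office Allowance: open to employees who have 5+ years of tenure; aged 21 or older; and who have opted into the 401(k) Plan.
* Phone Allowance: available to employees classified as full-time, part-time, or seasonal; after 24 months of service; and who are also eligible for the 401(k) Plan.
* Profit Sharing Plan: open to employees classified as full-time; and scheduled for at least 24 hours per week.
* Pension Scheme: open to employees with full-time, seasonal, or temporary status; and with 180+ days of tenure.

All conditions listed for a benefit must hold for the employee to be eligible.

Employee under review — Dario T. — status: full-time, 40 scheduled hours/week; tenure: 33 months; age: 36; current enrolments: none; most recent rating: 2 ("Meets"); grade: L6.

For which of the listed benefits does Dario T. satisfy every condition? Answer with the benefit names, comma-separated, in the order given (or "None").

401(k) Plan — status full-time ✓; service 33 months < 5 years (≈1825 days) ✗ → not eligible.
Home Office Allowance — service 33 months < 5 years (≈1825 days) ✗ → not eligible.
Phone Allowance — status full-time ✓; service 33 months ≥ 24 months ✓; not eligible for 401(k) Plan ✗ → not eligible.
Profit Sharing Plan — status full-time ✓; 40 hrs/wk ≥ 24 ✓ → eligible.
Pension Scheme — status full-time ✓; service 33 months ≥ 180 days ✓ → eligible.

Profit Sharing Plan, Pension Scheme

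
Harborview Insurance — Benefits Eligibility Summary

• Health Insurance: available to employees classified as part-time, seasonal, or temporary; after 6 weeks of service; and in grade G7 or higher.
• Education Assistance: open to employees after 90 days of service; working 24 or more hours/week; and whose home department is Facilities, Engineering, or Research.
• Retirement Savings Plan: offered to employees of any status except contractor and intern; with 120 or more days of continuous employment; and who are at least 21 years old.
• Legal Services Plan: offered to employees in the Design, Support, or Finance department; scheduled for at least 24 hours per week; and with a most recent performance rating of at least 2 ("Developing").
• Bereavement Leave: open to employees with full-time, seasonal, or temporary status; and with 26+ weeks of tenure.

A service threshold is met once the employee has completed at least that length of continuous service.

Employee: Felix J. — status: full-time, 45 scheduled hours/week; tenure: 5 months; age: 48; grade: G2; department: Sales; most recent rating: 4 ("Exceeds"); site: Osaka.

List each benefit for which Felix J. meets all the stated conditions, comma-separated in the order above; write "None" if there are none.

Retirement Savings Plan

Health Insurance — status full-time ✗ (requires part-time, seasonal, or temporary) → not eligible.
Education Assistance — service 5 months ≥ 90 days ✓; 45 hrs/wk ≥ 24 ✓; dept Sales ✗ → not eligible.
Retirement Savings Plan — status full-time ✓ (not excluded); service 5 months ≥ 120 days ✓; age 48 ≥ 21 ✓ → eligible.
Legal Services Plan — dept Sales ✗ → not eligible.
Bereavement Leave — status full-time ✓; service 5 months < 26 weeks (≈182 days) ✗ → not eligible.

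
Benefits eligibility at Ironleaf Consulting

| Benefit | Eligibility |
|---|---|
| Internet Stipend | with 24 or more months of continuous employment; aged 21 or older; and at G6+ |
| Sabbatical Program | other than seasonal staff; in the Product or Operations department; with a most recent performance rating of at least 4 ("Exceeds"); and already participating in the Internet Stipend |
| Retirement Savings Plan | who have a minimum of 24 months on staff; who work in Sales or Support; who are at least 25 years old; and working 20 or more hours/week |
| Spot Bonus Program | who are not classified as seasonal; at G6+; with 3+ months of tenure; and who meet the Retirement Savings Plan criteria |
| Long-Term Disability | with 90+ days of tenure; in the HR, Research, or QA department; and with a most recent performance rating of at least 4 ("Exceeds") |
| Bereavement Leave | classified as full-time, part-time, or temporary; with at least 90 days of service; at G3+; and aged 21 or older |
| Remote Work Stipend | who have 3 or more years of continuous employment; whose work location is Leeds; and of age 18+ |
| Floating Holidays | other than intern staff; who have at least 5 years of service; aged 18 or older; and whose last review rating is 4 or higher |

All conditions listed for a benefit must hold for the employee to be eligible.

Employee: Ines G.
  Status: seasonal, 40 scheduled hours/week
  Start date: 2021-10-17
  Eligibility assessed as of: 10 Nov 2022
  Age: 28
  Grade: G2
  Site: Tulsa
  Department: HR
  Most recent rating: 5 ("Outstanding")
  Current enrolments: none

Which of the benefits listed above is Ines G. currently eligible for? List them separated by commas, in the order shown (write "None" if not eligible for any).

Service from 2021-10-17 to 10 Nov 2022: 389 days.
Internet Stipend — service 389 days < 24 months (≈720 days) ✗ → not eligible.
Sabbatical Program — status seasonal ✗ (excluded) → not eligible.
Retirement Savings Plan — service 389 days < 24 months (≈720 days) ✗ → not eligible.
Spot Bonus Program — status seasonal ✗ (excluded) → not eligible.
Long-Term Disability — service 389 days ≥ 90 days ✓; dept HR ✓; rating 5 ≥ 4 ✓ → eligible.
Bereavement Leave — status seasonal ✗ (requires full-time, part-time, or temporary) → not eligible.
Remote Work Stipend — service 389 days < 3 years (≈1095 days) ✗ → not eligible.
Floating Holidays — status seasonal ✓ (not excluded); service 389 days < 5 years (≈1825 days) ✗ → not eligible.

Long-Term Disability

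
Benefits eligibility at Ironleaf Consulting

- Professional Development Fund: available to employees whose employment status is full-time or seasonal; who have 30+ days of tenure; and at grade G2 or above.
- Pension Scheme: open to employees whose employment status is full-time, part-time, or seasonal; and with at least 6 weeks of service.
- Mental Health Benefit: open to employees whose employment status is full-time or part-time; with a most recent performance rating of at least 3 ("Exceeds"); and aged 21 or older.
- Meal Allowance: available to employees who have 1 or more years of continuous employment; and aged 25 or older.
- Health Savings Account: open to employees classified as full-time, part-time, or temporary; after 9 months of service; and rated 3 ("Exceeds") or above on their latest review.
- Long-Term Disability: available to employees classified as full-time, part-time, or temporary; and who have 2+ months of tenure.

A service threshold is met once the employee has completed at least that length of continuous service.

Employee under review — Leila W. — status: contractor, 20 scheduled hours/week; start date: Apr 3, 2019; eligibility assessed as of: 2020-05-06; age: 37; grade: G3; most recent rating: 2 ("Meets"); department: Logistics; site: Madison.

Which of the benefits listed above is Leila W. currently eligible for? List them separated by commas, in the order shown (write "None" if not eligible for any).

Meal Allowance

Service from Apr 3, 2019 to 2020-05-06: 399 days.
Professional Development Fund — status contractor ✗ (requires full-time or seasonal) → not eligible.
Pension Scheme — status contractor ✗ (requires full-time, part-time, or seasonal) → not eligible.
Mental Health Benefit — status contractor ✗ (requires full-time or part-time) → not eligible.
Meal Allowance — service 399 days ≥ 1 year (≈365 days) ✓; age 37 ≥ 25 ✓ → eligible.
Health Savings Account — status contractor ✗ (requires full-time, part-time, or temporary) → not eligible.
Long-Term Disability — status contractor ✗ (requires full-time, part-time, or temporary) → not eligible.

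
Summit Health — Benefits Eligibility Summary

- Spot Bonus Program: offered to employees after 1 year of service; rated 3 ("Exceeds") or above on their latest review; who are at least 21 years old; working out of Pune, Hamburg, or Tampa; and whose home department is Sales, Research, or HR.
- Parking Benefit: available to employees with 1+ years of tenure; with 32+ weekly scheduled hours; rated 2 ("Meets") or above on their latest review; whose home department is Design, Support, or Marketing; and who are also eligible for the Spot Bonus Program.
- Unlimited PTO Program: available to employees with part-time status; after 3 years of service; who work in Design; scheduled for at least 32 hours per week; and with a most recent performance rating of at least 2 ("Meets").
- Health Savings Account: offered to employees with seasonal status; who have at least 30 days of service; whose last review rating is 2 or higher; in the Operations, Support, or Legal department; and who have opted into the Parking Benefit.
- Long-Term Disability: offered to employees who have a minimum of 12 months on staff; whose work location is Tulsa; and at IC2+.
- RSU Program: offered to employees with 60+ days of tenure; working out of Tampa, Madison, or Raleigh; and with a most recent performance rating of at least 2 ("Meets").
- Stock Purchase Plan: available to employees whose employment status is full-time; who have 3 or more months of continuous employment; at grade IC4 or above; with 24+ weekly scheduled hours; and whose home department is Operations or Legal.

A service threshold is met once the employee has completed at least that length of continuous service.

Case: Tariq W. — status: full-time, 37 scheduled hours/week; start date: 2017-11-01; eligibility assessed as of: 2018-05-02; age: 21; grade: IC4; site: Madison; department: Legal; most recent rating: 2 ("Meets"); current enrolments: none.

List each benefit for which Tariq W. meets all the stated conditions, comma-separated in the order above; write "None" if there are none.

Service from 2017-11-01 to 2018-05-02: 182 days.
Spot Bonus Program — service 182 days < 1 year (≈365 days) ✗ → not eligible.
Parking Benefit — service 182 days < 1 year (≈365 days) ✗ → not eligible.
Unlimited PTO Program — status full-time ✗ (requires part-time) → not eligible.
Health Savings Account — status full-time ✗ (requires seasonal) → not eligible.
Long-Term Disability — service 182 days < 12 months (≈360 days) ✗ → not eligible.
RSU Program — service 182 days ≥ 60 days ✓; site Madison ✓; rating 2 ≥ 2 ✓ → eligible.
Stock Purchase Plan — status full-time ✓; service 182 days ≥ 3 months (≈90 days) ✓; grade IC4 ≥ IC4 ✓; 37 hrs/wk ≥ 24 ✓; dept Legal ✓ → eligible.

RSU Program, Stock Purchase Plan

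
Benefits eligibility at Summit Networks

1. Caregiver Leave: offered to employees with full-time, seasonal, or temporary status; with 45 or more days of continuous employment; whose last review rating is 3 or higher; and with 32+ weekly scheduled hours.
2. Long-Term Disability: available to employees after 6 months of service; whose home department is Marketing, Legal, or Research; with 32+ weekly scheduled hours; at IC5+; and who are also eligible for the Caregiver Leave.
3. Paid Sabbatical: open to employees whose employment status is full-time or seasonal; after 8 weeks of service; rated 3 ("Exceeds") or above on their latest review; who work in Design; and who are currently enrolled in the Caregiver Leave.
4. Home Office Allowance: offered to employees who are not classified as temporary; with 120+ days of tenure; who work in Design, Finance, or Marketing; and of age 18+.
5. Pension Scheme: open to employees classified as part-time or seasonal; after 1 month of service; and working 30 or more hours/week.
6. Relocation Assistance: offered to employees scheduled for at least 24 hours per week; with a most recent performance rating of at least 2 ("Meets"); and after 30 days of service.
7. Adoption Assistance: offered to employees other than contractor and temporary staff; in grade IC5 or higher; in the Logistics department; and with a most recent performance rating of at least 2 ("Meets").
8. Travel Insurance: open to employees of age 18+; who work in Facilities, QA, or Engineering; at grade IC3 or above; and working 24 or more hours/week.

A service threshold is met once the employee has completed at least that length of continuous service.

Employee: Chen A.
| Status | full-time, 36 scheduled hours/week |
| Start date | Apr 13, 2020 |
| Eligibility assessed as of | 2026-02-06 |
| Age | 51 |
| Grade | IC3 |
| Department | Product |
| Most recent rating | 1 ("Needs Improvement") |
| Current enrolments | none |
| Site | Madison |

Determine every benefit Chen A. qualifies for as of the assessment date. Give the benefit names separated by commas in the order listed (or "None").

None

Service from Apr 13, 2020 to 2026-02-06: 2125 days.
Caregiver Leave — status full-time ✓; service 2125 days ≥ 45 days ✓; rating 1 < 3 ✗ → not eligible.
Long-Term Disability — service 2125 days ≥ 6 months (≈180 days) ✓; dept Product ✗ → not eligible.
Paid Sabbatical — status full-time ✓; service 2125 days ≥ 8 weeks (≈56 days) ✓; rating 1 < 3 ✗ → not eligible.
Home Office Allowance — status full-time ✓ (not excluded); service 2125 days ≥ 120 days ✓; dept Product ✗ → not eligible.
Pension Scheme — status full-time ✗ (requires part-time or seasonal) → not eligible.
Relocation Assistance — 36 hrs/wk ≥ 24 ✓; rating 1 < 2 ✗ → not eligible.
Adoption Assistance — status full-time ✓ (not excluded); grade IC3 < IC5 ✗ → not eligible.
Travel Insurance — age 51 ≥ 18 ✓; dept Product ✗ → not eligible.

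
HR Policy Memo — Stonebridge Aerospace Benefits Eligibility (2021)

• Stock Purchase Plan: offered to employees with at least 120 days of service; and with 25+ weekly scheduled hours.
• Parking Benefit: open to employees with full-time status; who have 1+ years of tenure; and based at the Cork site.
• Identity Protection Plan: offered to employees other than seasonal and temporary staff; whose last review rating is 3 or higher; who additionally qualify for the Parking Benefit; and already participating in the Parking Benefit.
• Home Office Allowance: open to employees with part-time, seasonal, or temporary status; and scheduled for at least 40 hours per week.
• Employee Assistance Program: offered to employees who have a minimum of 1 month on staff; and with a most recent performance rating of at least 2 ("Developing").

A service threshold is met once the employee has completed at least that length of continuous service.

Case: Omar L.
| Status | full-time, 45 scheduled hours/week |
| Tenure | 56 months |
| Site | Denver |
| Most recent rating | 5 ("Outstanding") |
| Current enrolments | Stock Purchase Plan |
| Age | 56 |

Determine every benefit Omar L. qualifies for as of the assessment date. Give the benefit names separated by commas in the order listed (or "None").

Stock Purchase Plan — service 56 months ≥ 120 days ✓; 45 hrs/wk ≥ 25 ✓ → eligible.
Parking Benefit — status full-time ✓; service 56 months ≥ 1 year (≈365 days) ✓; site Denver ✗ (not Cork) → not eligible.
Identity Protection Plan — status full-time ✓ (not excluded); rating 5 ≥ 3 ✓; not eligible for Parking Benefit ✗ → not eligible.
Home Office Allowance — status full-time ✗ (requires part-time, seasonal, or temporary) → not eligible.
Employee Assistance Program — service 56 months ≥ 1 month ✓; rating 5 ≥ 2 ✓ → eligible.

Stock Purchase Plan, Employee Assistance Program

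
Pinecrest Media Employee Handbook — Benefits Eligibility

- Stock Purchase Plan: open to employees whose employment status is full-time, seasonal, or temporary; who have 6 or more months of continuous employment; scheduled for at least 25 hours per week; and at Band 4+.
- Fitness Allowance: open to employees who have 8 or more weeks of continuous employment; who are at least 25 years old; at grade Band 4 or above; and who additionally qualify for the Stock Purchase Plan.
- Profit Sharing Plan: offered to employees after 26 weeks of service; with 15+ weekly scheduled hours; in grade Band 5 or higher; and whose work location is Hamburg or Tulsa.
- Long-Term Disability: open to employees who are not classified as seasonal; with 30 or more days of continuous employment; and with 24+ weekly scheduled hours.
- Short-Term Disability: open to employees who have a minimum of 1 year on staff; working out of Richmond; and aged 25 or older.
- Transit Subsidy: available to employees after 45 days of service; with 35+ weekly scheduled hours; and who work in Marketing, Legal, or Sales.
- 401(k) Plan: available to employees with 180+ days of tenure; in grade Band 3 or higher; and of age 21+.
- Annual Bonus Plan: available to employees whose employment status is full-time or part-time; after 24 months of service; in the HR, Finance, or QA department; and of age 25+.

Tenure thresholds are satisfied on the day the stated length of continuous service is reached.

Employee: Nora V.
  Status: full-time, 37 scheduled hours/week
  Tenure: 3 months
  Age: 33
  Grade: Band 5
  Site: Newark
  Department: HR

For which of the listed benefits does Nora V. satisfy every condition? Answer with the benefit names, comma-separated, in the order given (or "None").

Stock Purchase Plan — status full-time ✓; service 3 months < 6 months ✗ → not eligible.
Fitness Allowance — service 3 months ≥ 8 weeks (≈56 days) ✓; age 33 ≥ 25 ✓; grade Band 5 ≥ Band 4 ✓; not eligible for Stock Purchase Plan ✗ → not eligible.
Profit Sharing Plan — service 3 months < 26 weeks (≈182 days) ✗ → not eligible.
Long-Term Disability — status full-time ✓ (not excluded); service 3 months ≥ 30 days ✓; 37 hrs/wk ≥ 24 ✓ → eligible.
Short-Term Disability — service 3 months < 1 year (≈365 days) ✗ → not eligible.
Transit Subsidy — service 3 months ≥ 45 days ✓; 37 hrs/wk ≥ 35 ✓; dept HR ✗ → not eligible.
401(k) Plan — service 3 months < 180 days ✗ → not eligible.
Annual Bonus Plan — status full-time ✓; service 3 months < 24 months ✗ → not eligible.

Long-Term Disability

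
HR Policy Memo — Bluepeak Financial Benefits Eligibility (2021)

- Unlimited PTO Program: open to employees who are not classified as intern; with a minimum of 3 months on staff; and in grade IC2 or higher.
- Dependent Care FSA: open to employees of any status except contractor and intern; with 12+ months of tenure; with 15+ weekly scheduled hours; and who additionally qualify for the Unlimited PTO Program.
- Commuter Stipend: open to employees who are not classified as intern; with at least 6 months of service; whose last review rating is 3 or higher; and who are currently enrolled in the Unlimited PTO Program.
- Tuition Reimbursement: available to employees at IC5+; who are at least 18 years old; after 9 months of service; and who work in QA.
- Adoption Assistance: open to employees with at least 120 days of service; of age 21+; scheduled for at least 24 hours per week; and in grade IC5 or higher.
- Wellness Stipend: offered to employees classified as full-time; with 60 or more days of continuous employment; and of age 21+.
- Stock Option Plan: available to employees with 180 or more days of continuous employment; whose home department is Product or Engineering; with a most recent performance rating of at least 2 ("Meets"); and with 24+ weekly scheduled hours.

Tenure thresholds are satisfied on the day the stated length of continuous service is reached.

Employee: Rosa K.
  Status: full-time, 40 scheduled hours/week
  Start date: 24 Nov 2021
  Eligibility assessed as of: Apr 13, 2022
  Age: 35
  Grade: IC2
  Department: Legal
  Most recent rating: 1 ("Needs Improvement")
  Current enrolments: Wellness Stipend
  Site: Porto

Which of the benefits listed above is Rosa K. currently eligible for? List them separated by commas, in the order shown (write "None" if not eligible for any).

Service from 24 Nov 2021 to Apr 13, 2022: 140 days.
Unlimited PTO Program — status full-time ✓ (not excluded); service 140 days ≥ 3 months (≈90 days) ✓; grade IC2 ≥ IC2 ✓ → eligible.
Dependent Care FSA — status full-time ✓ (not excluded); service 140 days < 12 months (≈360 days) ✗ → not eligible.
Commuter Stipend — status full-time ✓ (not excluded); service 140 days < 6 months (≈180 days) ✗ → not eligible.
Tuition Reimbursement — grade IC2 < IC5 ✗ → not eligible.
Adoption Assistance — service 140 days ≥ 120 days ✓; age 35 ≥ 21 ✓; 40 hrs/wk ≥ 24 ✓; grade IC2 < IC5 ✗ → not eligible.
Wellness Stipend — status full-time ✓; service 140 days ≥ 60 days ✓; age 35 ≥ 21 ✓ → eligible.
Stock Option Plan — service 140 days < 180 days ✗ → not eligible.

Unlimited PTO Program, Wellness Stipend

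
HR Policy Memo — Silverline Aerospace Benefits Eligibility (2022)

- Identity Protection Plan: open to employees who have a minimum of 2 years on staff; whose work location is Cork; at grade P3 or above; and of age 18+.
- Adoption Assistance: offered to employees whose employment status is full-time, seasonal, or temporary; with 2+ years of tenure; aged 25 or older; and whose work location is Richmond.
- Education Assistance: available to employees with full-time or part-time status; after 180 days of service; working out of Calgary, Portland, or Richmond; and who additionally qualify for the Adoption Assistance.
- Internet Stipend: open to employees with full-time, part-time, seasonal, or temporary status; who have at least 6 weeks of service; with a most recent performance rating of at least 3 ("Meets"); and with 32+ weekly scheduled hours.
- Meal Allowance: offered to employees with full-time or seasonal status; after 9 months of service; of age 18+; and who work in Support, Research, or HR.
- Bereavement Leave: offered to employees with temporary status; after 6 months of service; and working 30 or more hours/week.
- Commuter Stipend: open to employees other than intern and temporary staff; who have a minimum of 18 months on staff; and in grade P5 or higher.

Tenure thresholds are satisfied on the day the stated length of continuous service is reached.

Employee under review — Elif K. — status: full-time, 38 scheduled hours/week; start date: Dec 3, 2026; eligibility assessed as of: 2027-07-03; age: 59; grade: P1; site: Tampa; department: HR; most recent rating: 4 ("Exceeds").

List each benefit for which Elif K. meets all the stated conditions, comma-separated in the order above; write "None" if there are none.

Internet Stipend

Service from Dec 3, 2026 to 2027-07-03: 212 days.
Identity Protection Plan — service 212 days < 2 years (≈730 days) ✗ → not eligible.
Adoption Assistance — status full-time ✓; service 212 days < 2 years (≈730 days) ✗ → not eligible.
Education Assistance — status full-time ✓; service 212 days ≥ 180 days ✓; site Tampa ✗ (not Calgary, Portland, or Richmond) → not eligible.
Internet Stipend — status full-time ✓; service 212 days ≥ 6 weeks (≈42 days) ✓; rating 4 ≥ 3 ✓; 38 hrs/wk ≥ 32 ✓ → eligible.
Meal Allowance — status full-time ✓; service 212 days < 9 months (≈270 days) ✗ → not eligible.
Bereavement Leave — status full-time ✗ (requires temporary) → not eligible.
Commuter Stipend — status full-time ✓ (not excluded); service 212 days < 18 months (≈540 days) ✗ → not eligible.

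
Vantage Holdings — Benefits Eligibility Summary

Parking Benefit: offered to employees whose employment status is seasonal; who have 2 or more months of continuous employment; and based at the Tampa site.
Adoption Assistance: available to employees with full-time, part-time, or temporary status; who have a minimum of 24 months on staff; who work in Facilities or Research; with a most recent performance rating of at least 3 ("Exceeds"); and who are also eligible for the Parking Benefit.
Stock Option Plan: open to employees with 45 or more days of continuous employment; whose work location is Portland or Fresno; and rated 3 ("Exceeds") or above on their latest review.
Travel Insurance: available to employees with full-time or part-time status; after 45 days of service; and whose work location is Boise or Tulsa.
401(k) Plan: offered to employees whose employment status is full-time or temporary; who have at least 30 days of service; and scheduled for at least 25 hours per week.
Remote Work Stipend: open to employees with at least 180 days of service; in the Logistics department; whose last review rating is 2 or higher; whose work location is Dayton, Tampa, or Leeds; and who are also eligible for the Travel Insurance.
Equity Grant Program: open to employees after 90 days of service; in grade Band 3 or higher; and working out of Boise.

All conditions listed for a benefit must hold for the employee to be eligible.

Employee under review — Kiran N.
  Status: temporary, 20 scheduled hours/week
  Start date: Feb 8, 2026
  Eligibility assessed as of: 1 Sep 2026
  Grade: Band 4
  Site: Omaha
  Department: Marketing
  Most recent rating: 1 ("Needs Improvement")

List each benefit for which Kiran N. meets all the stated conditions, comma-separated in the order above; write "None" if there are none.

None

Service from Feb 8, 2026 to 1 Sep 2026: 205 days.
Parking Benefit — status temporary ✗ (requires seasonal) → not eligible.
Adoption Assistance — status temporary ✓; service 205 days < 24 months (≈720 days) ✗ → not eligible.
Stock Option Plan — service 205 days ≥ 45 days ✓; site Omaha ✗ (not Portland or Fresno) → not eligible.
Travel Insurance — status temporary ✗ (requires full-time or part-time) → not eligible.
401(k) Plan — status temporary ✓; service 205 days ≥ 30 days ✓; 20 hrs/wk < 25 ✗ → not eligible.
Remote Work Stipend — service 205 days ≥ 180 days ✓; dept Marketing ✗ → not eligible.
Equity Grant Program — service 205 days ≥ 90 days ✓; grade Band 4 ≥ Band 3 ✓; site Omaha ✗ (not Boise) → not eligible.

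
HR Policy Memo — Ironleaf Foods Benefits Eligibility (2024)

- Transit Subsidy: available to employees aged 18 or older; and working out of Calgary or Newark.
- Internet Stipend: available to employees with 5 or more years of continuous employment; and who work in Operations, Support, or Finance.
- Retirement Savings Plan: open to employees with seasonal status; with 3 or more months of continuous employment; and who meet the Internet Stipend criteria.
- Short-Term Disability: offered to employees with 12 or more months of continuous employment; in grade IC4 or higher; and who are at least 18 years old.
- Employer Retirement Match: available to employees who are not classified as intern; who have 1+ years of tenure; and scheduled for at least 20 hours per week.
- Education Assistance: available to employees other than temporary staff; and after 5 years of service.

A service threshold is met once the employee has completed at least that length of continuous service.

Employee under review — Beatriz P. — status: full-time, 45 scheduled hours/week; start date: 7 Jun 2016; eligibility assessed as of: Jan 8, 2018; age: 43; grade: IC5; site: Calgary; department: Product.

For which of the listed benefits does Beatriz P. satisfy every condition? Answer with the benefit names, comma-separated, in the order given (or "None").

Service from 7 Jun 2016 to Jan 8, 2018: 580 days.
Transit Subsidy — age 43 ≥ 18 ✓; site Calgary ✓ → eligible.
Internet Stipend — service 580 days < 5 years (≈1825 days) ✗ → not eligible.
Retirement Savings Plan — status full-time ✗ (requires seasonal) → not eligible.
Short-Term Disability — service 580 days ≥ 12 months (≈360 days) ✓; grade IC5 ≥ IC4 ✓; age 43 ≥ 18 ✓ → eligible.
Employer Retirement Match — status full-time ✓ (not excluded); service 580 days ≥ 1 year (≈365 days) ✓; 45 hrs/wk ≥ 20 ✓ → eligible.
Education Assistance — status full-time ✓ (not excluded); service 580 days < 5 years (≈1825 days) ✗ → not eligible.

Transit Subsidy, Short-Term Disability, Employer Retirement Match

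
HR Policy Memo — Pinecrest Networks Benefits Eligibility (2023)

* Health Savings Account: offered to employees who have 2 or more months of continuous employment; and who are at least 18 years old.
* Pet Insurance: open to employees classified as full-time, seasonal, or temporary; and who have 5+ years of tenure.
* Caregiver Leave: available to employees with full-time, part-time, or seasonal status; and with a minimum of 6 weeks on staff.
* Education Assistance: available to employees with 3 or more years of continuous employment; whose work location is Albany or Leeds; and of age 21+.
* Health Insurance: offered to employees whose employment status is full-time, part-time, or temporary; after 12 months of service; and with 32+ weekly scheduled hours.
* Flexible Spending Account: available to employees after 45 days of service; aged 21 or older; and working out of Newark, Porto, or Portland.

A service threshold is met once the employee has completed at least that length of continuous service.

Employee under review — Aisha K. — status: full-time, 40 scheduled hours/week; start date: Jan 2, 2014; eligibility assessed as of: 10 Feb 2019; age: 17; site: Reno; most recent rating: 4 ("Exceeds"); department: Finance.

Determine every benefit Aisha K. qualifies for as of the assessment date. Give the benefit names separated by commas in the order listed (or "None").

Service from Jan 2, 2014 to 10 Feb 2019: 1865 days.
Health Savings Account — service 1865 days ≥ 2 months (≈60 days) ✓; age 17 < 18 ✗ → not eligible.
Pet Insurance — status full-time ✓; service 1865 days ≥ 5 years (≈1825 days) ✓ → eligible.
Caregiver Leave — status full-time ✓; service 1865 days ≥ 6 weeks (≈42 days) ✓ → eligible.
Education Assistance — service 1865 days ≥ 3 years (≈1095 days) ✓; site Reno ✗ (not Albany or Leeds) → not eligible.
Health Insurance — status full-time ✓; service 1865 days ≥ 12 months (≈360 days) ✓; 40 hrs/wk ≥ 32 ✓ → eligible.
Flexible Spending Account — service 1865 days ≥ 45 days ✓; age 17 < 21 ✗ → not eligible.

Pet Insurance, Caregiver Leave, Health Insurance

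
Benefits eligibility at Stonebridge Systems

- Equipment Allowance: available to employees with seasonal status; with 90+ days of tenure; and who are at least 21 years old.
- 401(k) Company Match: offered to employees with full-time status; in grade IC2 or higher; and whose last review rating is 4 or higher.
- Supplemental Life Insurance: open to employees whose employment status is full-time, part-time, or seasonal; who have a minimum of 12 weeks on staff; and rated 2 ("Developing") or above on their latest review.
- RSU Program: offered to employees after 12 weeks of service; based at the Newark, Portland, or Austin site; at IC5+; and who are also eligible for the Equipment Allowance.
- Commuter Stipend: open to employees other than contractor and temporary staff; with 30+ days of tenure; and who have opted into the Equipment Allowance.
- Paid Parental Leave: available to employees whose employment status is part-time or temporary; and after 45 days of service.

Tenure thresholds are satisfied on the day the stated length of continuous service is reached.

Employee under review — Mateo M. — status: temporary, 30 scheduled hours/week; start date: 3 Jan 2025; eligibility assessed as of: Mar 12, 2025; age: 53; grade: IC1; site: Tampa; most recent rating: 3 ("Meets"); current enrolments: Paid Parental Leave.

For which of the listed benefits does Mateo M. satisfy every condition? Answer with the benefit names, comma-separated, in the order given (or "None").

Paid Parental Leave

Service from 3 Jan 2025 to Mar 12, 2025: 68 days.
Equipment Allowance — status temporary ✗ (requires seasonal) → not eligible.
401(k) Company Match — status temporary ✗ (requires full-time) → not eligible.
Supplemental Life Insurance — status temporary ✗ (requires full-time, part-time, or seasonal) → not eligible.
RSU Program — service 68 days < 12 weeks (≈84 days) ✗ → not eligible.
Commuter Stipend — status temporary ✗ (excluded) → not eligible.
Paid Parental Leave — status temporary ✓; service 68 days ≥ 45 days ✓ → eligible.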